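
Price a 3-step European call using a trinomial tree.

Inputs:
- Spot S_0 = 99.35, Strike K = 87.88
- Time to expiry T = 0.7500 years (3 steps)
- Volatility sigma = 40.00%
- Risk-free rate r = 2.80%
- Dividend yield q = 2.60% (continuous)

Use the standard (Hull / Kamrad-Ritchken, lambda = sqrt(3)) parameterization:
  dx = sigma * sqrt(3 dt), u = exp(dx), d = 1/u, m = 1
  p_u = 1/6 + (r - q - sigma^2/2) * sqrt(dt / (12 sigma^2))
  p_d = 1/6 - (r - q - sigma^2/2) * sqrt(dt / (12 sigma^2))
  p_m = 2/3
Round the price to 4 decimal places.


dt = T/N = 0.250000; dx = sigma*sqrt(3*dt) = 0.346410
u = exp(dx) = 1.413982; d = 1/u = 0.707222
p_u = 0.138521, p_m = 0.666667, p_d = 0.194812
Discount per step: exp(-r*dt) = 0.993024
Stock lattice S(k, j) with j the centered position index:
  k=0: S(0,+0) = 99.3500
  k=1: S(1,-1) = 70.2625; S(1,+0) = 99.3500; S(1,+1) = 140.4792
  k=2: S(2,-2) = 49.6912; S(2,-1) = 70.2625; S(2,+0) = 99.3500; S(2,+1) = 140.4792; S(2,+2) = 198.6351
  k=3: S(3,-3) = 35.1428; S(3,-2) = 49.6912; S(3,-1) = 70.2625; S(3,+0) = 99.3500; S(3,+1) = 140.4792; S(3,+2) = 198.6351; S(3,+3) = 280.8665
Terminal payoffs V(N, j) = max(S_T - K, 0):
  V(3,-3) = 0.000000; V(3,-2) = 0.000000; V(3,-1) = 0.000000; V(3,+0) = 11.470000; V(3,+1) = 52.599157; V(3,+2) = 110.755064; V(3,+3) = 192.986496
Backward induction: V(k, j) = exp(-r*dt) * [p_u * V(k+1, j+1) + p_m * V(k+1, j) + p_d * V(k+1, j-1)]
  V(2,-2) = exp(-r*dt) * [p_u*0.000000 + p_m*0.000000 + p_d*0.000000] = 0.000000
  V(2,-1) = exp(-r*dt) * [p_u*11.470000 + p_m*0.000000 + p_d*0.000000] = 1.577751
  V(2,+0) = exp(-r*dt) * [p_u*52.599157 + p_m*11.470000 + p_d*0.000000] = 14.828582
  V(2,+1) = exp(-r*dt) * [p_u*110.755064 + p_m*52.599157 + p_d*11.470000] = 52.275278
  V(2,+2) = exp(-r*dt) * [p_u*192.986496 + p_m*110.755064 + p_d*52.599157] = 110.043328
  V(1,-1) = exp(-r*dt) * [p_u*14.828582 + p_m*1.577751 + p_d*0.000000] = 3.084236
  V(1,+0) = exp(-r*dt) * [p_u*52.275278 + p_m*14.828582 + p_d*1.577751] = 17.312688
  V(1,+1) = exp(-r*dt) * [p_u*110.043328 + p_m*52.275278 + p_d*14.828582] = 52.612692
  V(0,+0) = exp(-r*dt) * [p_u*52.612692 + p_m*17.312688 + p_d*3.084236] = 19.295055

Answer: Price = V(0,0) = 19.2951


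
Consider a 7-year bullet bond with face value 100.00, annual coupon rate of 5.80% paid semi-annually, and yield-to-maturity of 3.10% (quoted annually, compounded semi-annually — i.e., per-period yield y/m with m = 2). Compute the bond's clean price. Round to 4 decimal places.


Answer: Price = 116.8732

Derivation:
Coupon per period c = face * coupon_rate / m = 2.900000
Periods per year m = 2; per-period yield y/m = 0.015500
Number of cashflows N = 14
Cashflows (t years, CF_t, discount factor 1/(1+y/m)^(m*t), PV):
  t = 0.5000: CF_t = 2.900000, DF = 0.984737, PV = 2.855736
  t = 1.0000: CF_t = 2.900000, DF = 0.969706, PV = 2.812148
  t = 1.5000: CF_t = 2.900000, DF = 0.954905, PV = 2.769225
  t = 2.0000: CF_t = 2.900000, DF = 0.940330, PV = 2.726957
  t = 2.5000: CF_t = 2.900000, DF = 0.925977, PV = 2.685334
  t = 3.0000: CF_t = 2.900000, DF = 0.911844, PV = 2.644347
  t = 3.5000: CF_t = 2.900000, DF = 0.897926, PV = 2.603985
  t = 4.0000: CF_t = 2.900000, DF = 0.884220, PV = 2.564239
  t = 4.5000: CF_t = 2.900000, DF = 0.870724, PV = 2.525100
  t = 5.0000: CF_t = 2.900000, DF = 0.857434, PV = 2.486559
  t = 5.5000: CF_t = 2.900000, DF = 0.844347, PV = 2.448605
  t = 6.0000: CF_t = 2.900000, DF = 0.831459, PV = 2.411231
  t = 6.5000: CF_t = 2.900000, DF = 0.818768, PV = 2.374428
  t = 7.0000: CF_t = 102.900000, DF = 0.806271, PV = 82.965281
Price P = sum_t PV_t = 116.873175


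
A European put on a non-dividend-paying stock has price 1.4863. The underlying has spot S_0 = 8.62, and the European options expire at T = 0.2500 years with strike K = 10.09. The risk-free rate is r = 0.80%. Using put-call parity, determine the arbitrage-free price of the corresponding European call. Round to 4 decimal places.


Answer: Call price = 0.0365

Derivation:
Put-call parity: C - P = S_0 * exp(-qT) - K * exp(-rT).
S_0 * exp(-qT) = 8.6200 * 1.00000000 = 8.62000000
K * exp(-rT) = 10.0900 * 0.99800200 = 10.06984017
C = P + S*exp(-qT) - K*exp(-rT)
C = 1.4863 + 8.62000000 - 10.06984017 = 0.0365


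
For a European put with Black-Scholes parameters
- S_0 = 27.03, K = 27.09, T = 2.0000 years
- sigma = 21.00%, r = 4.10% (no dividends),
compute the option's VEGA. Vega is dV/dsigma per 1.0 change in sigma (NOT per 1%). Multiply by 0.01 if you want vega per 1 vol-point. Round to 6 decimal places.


Answer: Vega = 13.979357

Derivation:
d1 = 0.4171347629; d2 = 0.1201499148
phi(d1) = 0.3657009930; exp(-qT) = 1.0000000000; exp(-rT) = 0.9212719587
Vega = S * exp(-qT) * phi(d1) * sqrt(T) = 27.0300 * 1.0000000000 * 0.3657009930 * 1.4142135624 = 13.979357


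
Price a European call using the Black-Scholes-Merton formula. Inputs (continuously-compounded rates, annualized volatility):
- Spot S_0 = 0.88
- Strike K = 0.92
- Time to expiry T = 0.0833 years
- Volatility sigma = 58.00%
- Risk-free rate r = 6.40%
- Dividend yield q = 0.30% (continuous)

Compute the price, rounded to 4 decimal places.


Answer: Price = 0.0438

Derivation:
d1 = (ln(S/K) + (r - q + 0.5*sigma^2) * T) / (sigma * sqrt(T)) = -0.15149159
d2 = d1 - sigma * sqrt(T) = -0.31888968
exp(-rT) = 0.99468299; exp(-qT) = 0.99975013
C = S_0 * exp(-qT) * N(d1) - K * exp(-rT) * N(d2)
N(d1) = 0.43979397; N(d2) = 0.37490509
C = 0.8800 * 0.99975013 * 0.43979397 - 0.9200 * 0.99468299 * 0.37490509 = 0.0438


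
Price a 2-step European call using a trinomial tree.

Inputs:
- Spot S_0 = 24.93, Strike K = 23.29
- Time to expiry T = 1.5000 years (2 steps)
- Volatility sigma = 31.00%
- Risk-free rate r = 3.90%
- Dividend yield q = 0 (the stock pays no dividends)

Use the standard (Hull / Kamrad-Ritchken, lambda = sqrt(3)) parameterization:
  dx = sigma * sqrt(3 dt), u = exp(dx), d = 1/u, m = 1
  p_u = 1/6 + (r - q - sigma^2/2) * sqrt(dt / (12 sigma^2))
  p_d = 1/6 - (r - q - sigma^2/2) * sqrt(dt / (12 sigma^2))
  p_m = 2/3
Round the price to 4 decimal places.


Answer: Price = V(0,0) = 5.0156

Derivation:
dt = T/N = 0.750000; dx = sigma*sqrt(3*dt) = 0.465000
u = exp(dx) = 1.592014; d = 1/u = 0.628135
p_u = 0.159368, p_m = 0.666667, p_d = 0.173965
Discount per step: exp(-r*dt) = 0.971174
Stock lattice S(k, j) with j the centered position index:
  k=0: S(0,+0) = 24.9300
  k=1: S(1,-1) = 15.6594; S(1,+0) = 24.9300; S(1,+1) = 39.6889
  k=2: S(2,-2) = 9.8362; S(2,-1) = 15.6594; S(2,+0) = 24.9300; S(2,+1) = 39.6889; S(2,+2) = 63.1853
Terminal payoffs V(N, j) = max(S_T - K, 0):
  V(2,-2) = 0.000000; V(2,-1) = 0.000000; V(2,+0) = 1.640000; V(2,+1) = 16.398914; V(2,+2) = 39.895314
Backward induction: V(k, j) = exp(-r*dt) * [p_u * V(k+1, j+1) + p_m * V(k+1, j) + p_d * V(k+1, j-1)]
  V(1,-1) = exp(-r*dt) * [p_u*1.640000 + p_m*0.000000 + p_d*0.000000] = 0.253830
  V(1,+0) = exp(-r*dt) * [p_u*16.398914 + p_m*1.640000 + p_d*0.000000] = 3.599946
  V(1,+1) = exp(-r*dt) * [p_u*39.895314 + p_m*16.398914 + p_d*1.640000] = 17.069308
  V(0,+0) = exp(-r*dt) * [p_u*17.069308 + p_m*3.599946 + p_d*0.253830] = 5.015556


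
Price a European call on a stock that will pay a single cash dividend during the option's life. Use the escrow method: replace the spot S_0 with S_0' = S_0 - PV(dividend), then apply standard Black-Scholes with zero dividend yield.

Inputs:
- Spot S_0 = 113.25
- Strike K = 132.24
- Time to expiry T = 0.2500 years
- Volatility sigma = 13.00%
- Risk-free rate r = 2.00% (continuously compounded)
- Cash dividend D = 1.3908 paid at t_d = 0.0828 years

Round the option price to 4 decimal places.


Answer: Price = 0.0159

Derivation:
PV(D) = D * exp(-r * t_d) = 1.3908 * 0.99834537 = 1.38849874
S_0' = S_0 - PV(D) = 113.2500 - 1.38849874 = 111.86150126
d1 = (ln(S_0'/K) + (r + sigma^2/2)*T) / (sigma*sqrt(T)) = -2.46529913
d2 = d1 - sigma*sqrt(T) = -2.53029913
exp(-rT) = 0.99501248
N(d1) = 0.00684495; N(d2) = 0.00569827
C = S_0' * N(d1) - K * exp(-rT) * N(d2) = 111.86150126 * 0.00684495 - 132.2400 * 0.99501248 * 0.00569827 = 0.0159


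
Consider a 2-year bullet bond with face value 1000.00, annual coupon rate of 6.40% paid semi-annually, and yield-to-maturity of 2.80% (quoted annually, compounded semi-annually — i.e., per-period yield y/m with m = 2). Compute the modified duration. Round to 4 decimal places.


Answer: Modified duration = 1.8859

Derivation:
Coupon per period c = face * coupon_rate / m = 32.000000
Periods per year m = 2; per-period yield y/m = 0.014000
Number of cashflows N = 4
Cashflows (t years, CF_t, discount factor 1/(1+y/m)^(m*t), PV):
  t = 0.5000: CF_t = 32.000000, DF = 0.986193, PV = 31.558185
  t = 1.0000: CF_t = 32.000000, DF = 0.972577, PV = 31.122471
  t = 1.5000: CF_t = 32.000000, DF = 0.959149, PV = 30.692772
  t = 2.0000: CF_t = 1032.000000, DF = 0.945906, PV = 976.175441
Price P = sum_t PV_t = 1069.548869
First compute Macaulay numerator sum_t t * PV_t:
  t * PV_t at t = 0.5000: 15.779093
  t * PV_t at t = 1.0000: 31.122471
  t * PV_t at t = 1.5000: 46.039158
  t * PV_t at t = 2.0000: 1952.350882
Macaulay duration D = 2045.291603 / 1069.548869 = 1.912294
Modified duration = D / (1 + y/m) = 1.912294 / (1 + 0.014000) = 1.885891


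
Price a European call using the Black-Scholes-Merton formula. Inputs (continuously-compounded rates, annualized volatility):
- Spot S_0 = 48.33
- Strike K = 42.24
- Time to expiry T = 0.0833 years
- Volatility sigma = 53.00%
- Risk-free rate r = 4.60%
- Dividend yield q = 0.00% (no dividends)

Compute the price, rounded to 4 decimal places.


d1 = (ln(S/K) + (r - q + 0.5*sigma^2) * T) / (sigma * sqrt(T)) = 0.98201518
d2 = d1 - sigma * sqrt(T) = 0.82904797
exp(-rT) = 0.99617553; exp(-qT) = 1.00000000
C = S_0 * exp(-qT) * N(d1) - K * exp(-rT) * N(d2)
N(d1) = 0.83695382; N(d2) = 0.79646137
C = 48.3300 * 1.00000000 * 0.83695382 - 42.2400 * 0.99617553 * 0.79646137 = 6.9361

Answer: Price = 6.9361


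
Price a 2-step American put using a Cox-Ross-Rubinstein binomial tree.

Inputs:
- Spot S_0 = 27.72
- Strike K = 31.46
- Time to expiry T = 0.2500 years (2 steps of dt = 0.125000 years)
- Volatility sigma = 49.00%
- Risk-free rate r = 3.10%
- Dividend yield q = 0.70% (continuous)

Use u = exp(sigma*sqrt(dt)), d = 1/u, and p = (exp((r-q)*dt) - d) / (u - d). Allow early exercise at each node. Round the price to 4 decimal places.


dt = T/N = 0.125000
u = exp(sigma*sqrt(dt)) = 1.189153; d = 1/u = 0.840935
p = (exp((r-q)*dt) - d) / (u - d) = 0.465426
Discount per step: exp(-r*dt) = 0.996132
Stock lattice S(k, i) with i counting down-moves:
  k=0: S(0,0) = 27.7200
  k=1: S(1,0) = 32.9633; S(1,1) = 23.3107
  k=2: S(2,0) = 39.1984; S(2,1) = 27.7200; S(2,2) = 19.6028
Terminal payoffs V(N, i) = max(K - S_T, 0):
  V(2,0) = 0.000000; V(2,1) = 3.740000; V(2,2) = 11.857211
Backward induction: V(k, i) = exp(-r*dt) * [p * V(k+1, i) + (1-p) * V(k+1, i+1)]; then take max(V_cont, immediate exercise) for American.
  V(1,0) = exp(-r*dt) * [p*0.000000 + (1-p)*3.740000] = 1.991575; exercise = 0.000000; V(1,0) = max -> 1.991575
  V(1,1) = exp(-r*dt) * [p*3.740000 + (1-p)*11.857211] = 8.048004; exercise = 8.149288; V(1,1) = max -> 8.149288
  V(0,0) = exp(-r*dt) * [p*1.991575 + (1-p)*8.149288] = 5.262895; exercise = 3.740000; V(0,0) = max -> 5.262895

Answer: Price = V(0,0) = 5.2629


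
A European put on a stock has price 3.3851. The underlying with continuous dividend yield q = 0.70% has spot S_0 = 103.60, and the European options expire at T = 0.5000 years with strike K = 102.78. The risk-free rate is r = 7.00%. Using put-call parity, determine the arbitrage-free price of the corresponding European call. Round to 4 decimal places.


Answer: Call price = 7.3782

Derivation:
Put-call parity: C - P = S_0 * exp(-qT) - K * exp(-rT).
S_0 * exp(-qT) = 103.6000 * 0.99650612 = 103.23803381
K * exp(-rT) = 102.7800 * 0.96560542 = 99.24492468
C = P + S*exp(-qT) - K*exp(-rT)
C = 3.3851 + 103.23803381 - 99.24492468 = 7.3782


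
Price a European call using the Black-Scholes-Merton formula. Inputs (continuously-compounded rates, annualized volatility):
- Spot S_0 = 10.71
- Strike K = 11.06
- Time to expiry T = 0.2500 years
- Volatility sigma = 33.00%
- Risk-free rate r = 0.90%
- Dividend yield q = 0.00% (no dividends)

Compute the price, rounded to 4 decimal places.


d1 = (ln(S/K) + (r - q + 0.5*sigma^2) * T) / (sigma * sqrt(T)) = -0.09875522
d2 = d1 - sigma * sqrt(T) = -0.26375522
exp(-rT) = 0.99775253; exp(-qT) = 1.00000000
C = S_0 * exp(-qT) * N(d1) - K * exp(-rT) * N(d2)
N(d1) = 0.46066631; N(d2) = 0.39598427
C = 10.7100 * 1.00000000 * 0.46066631 - 11.0600 * 0.99775253 * 0.39598427 = 0.5640

Answer: Price = 0.5640


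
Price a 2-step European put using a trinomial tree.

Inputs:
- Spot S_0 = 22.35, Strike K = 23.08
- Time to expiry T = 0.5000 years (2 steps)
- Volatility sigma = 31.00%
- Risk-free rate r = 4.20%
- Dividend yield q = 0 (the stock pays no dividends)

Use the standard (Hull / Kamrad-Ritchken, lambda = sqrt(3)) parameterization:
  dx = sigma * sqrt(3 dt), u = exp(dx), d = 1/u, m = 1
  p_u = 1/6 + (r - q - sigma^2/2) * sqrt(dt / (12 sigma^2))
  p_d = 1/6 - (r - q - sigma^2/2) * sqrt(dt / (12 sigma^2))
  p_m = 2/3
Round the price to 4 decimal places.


Answer: Price = V(0,0) = 1.9651

Derivation:
dt = T/N = 0.250000; dx = sigma*sqrt(3*dt) = 0.268468
u = exp(dx) = 1.307959; d = 1/u = 0.764550
p_u = 0.163850, p_m = 0.666667, p_d = 0.169484
Discount per step: exp(-r*dt) = 0.989555
Stock lattice S(k, j) with j the centered position index:
  k=0: S(0,+0) = 22.3500
  k=1: S(1,-1) = 17.0877; S(1,+0) = 22.3500; S(1,+1) = 29.2329
  k=2: S(2,-2) = 13.0644; S(2,-1) = 17.0877; S(2,+0) = 22.3500; S(2,+1) = 29.2329; S(2,+2) = 38.2354
Terminal payoffs V(N, j) = max(K - S_T, 0):
  V(2,-2) = 10.015605; V(2,-1) = 5.992308; V(2,+0) = 0.730000; V(2,+1) = 0.000000; V(2,+2) = 0.000000
Backward induction: V(k, j) = exp(-r*dt) * [p_u * V(k+1, j+1) + p_m * V(k+1, j) + p_d * V(k+1, j-1)]
  V(1,-1) = exp(-r*dt) * [p_u*0.730000 + p_m*5.992308 + p_d*10.015605] = 5.751256
  V(1,+0) = exp(-r*dt) * [p_u*0.000000 + p_m*0.730000 + p_d*5.992308] = 1.486573
  V(1,+1) = exp(-r*dt) * [p_u*0.000000 + p_m*0.000000 + p_d*0.730000] = 0.122431
  V(0,+0) = exp(-r*dt) * [p_u*0.122431 + p_m*1.486573 + p_d*5.751256] = 1.965110


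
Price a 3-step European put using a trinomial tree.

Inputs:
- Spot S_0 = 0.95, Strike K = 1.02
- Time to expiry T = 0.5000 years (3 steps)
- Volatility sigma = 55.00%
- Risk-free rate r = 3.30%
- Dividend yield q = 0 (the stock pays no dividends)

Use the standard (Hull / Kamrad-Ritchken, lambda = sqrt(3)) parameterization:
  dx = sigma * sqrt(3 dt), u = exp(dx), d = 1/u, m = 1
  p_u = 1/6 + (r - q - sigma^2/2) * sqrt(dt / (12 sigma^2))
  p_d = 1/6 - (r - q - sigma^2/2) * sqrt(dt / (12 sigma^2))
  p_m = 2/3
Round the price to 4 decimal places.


dt = T/N = 0.166667; dx = sigma*sqrt(3*dt) = 0.388909
u = exp(dx) = 1.475370; d = 1/u = 0.677796
p_u = 0.141329, p_m = 0.666667, p_d = 0.192005
Discount per step: exp(-r*dt) = 0.994515
Stock lattice S(k, j) with j the centered position index:
  k=0: S(0,+0) = 0.9500
  k=1: S(1,-1) = 0.6439; S(1,+0) = 0.9500; S(1,+1) = 1.4016
  k=2: S(2,-2) = 0.4364; S(2,-1) = 0.6439; S(2,+0) = 0.9500; S(2,+1) = 1.4016; S(2,+2) = 2.0679
  k=3: S(3,-3) = 0.2958; S(3,-2) = 0.4364; S(3,-1) = 0.6439; S(3,+0) = 0.9500; S(3,+1) = 1.4016; S(3,+2) = 2.0679; S(3,+3) = 3.0509
Terminal payoffs V(N, j) = max(K - S_T, 0):
  V(3,-3) = 0.724185; V(3,-2) = 0.583563; V(3,-1) = 0.376094; V(3,+0) = 0.070000; V(3,+1) = 0.000000; V(3,+2) = 0.000000; V(3,+3) = 0.000000
Backward induction: V(k, j) = exp(-r*dt) * [p_u * V(k+1, j+1) + p_m * V(k+1, j) + p_d * V(k+1, j-1)]
  V(2,-2) = exp(-r*dt) * [p_u*0.376094 + p_m*0.583563 + p_d*0.724185] = 0.578053
  V(2,-1) = exp(-r*dt) * [p_u*0.070000 + p_m*0.376094 + p_d*0.583563] = 0.370625
  V(2,+0) = exp(-r*dt) * [p_u*0.000000 + p_m*0.070000 + p_d*0.376094] = 0.118226
  V(2,+1) = exp(-r*dt) * [p_u*0.000000 + p_m*0.000000 + p_d*0.070000] = 0.013367
  V(2,+2) = exp(-r*dt) * [p_u*0.000000 + p_m*0.000000 + p_d*0.000000] = 0.000000
  V(1,-1) = exp(-r*dt) * [p_u*0.118226 + p_m*0.370625 + p_d*0.578053] = 0.372725
  V(1,+0) = exp(-r*dt) * [p_u*0.013367 + p_m*0.118226 + p_d*0.370625] = 0.151035
  V(1,+1) = exp(-r*dt) * [p_u*0.000000 + p_m*0.013367 + p_d*0.118226] = 0.031438
  V(0,+0) = exp(-r*dt) * [p_u*0.031438 + p_m*0.151035 + p_d*0.372725] = 0.175729

Answer: Price = V(0,0) = 0.1757


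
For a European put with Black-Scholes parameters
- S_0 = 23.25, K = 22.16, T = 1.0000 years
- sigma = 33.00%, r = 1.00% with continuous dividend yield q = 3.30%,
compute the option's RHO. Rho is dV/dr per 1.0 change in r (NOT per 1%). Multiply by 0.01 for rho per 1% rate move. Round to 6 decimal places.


d1 = 0.2408068793; d2 = -0.0891931207
phi(d1) = 0.3875414339; exp(-qT) = 0.9675385596; exp(-rT) = 0.9900498337
N(-d2) = 0.5355357838
Rho = -K*T*exp(-rT)*N(-d2) = -22.1600 * 1.0000 * 0.9900498337 * 0.5355357838 = -11.749390

Answer: Rho = -11.749390


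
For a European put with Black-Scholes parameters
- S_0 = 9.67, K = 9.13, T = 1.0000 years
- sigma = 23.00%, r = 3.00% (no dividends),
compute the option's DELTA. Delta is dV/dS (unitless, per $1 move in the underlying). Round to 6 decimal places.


Answer: Delta = -0.310204

Derivation:
d1 = 0.4952722385; d2 = 0.2652722385
phi(d1) = 0.3528946077; exp(-qT) = 1.0000000000; exp(-rT) = 0.9704455335
N(-d1) = 0.3102039823
Delta = -exp(-qT) * N(-d1) = -1.0000000000 * 0.3102039823 = -0.310204


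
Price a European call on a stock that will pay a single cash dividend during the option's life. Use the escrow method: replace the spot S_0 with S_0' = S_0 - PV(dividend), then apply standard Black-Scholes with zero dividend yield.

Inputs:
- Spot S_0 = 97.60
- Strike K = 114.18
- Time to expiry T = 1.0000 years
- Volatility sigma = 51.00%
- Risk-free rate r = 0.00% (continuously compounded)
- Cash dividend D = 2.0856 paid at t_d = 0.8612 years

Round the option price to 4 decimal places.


Answer: Price = 13.0184

Derivation:
PV(D) = D * exp(-r * t_d) = 2.0856 * 1.00000000 = 2.08560000
S_0' = S_0 - PV(D) = 97.6000 - 2.08560000 = 95.51440000
d1 = (ln(S_0'/K) + (r + sigma^2/2)*T) / (sigma*sqrt(T)) = -0.09499829
d2 = d1 - sigma*sqrt(T) = -0.60499829
exp(-rT) = 1.00000000
N(d1) = 0.46215809; N(d2) = 0.27259007
C = S_0' * N(d1) - K * exp(-rT) * N(d2) = 95.51440000 * 0.46215809 - 114.1800 * 1.00000000 * 0.27259007 = 13.0184


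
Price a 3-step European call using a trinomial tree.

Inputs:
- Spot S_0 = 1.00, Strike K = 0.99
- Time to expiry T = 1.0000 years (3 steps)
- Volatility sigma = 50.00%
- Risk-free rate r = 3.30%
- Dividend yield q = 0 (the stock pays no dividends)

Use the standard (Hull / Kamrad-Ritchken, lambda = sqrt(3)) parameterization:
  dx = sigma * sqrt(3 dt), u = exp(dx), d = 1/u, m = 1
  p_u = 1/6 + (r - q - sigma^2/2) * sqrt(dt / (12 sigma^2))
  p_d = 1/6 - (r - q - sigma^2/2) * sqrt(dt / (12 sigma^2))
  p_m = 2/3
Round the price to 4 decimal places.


dt = T/N = 0.333333; dx = sigma*sqrt(3*dt) = 0.500000
u = exp(dx) = 1.648721; d = 1/u = 0.606531
p_u = 0.136000, p_m = 0.666667, p_d = 0.197333
Discount per step: exp(-r*dt) = 0.989060
Stock lattice S(k, j) with j the centered position index:
  k=0: S(0,+0) = 1.0000
  k=1: S(1,-1) = 0.6065; S(1,+0) = 1.0000; S(1,+1) = 1.6487
  k=2: S(2,-2) = 0.3679; S(2,-1) = 0.6065; S(2,+0) = 1.0000; S(2,+1) = 1.6487; S(2,+2) = 2.7183
  k=3: S(3,-3) = 0.2231; S(3,-2) = 0.3679; S(3,-1) = 0.6065; S(3,+0) = 1.0000; S(3,+1) = 1.6487; S(3,+2) = 2.7183; S(3,+3) = 4.4817
Terminal payoffs V(N, j) = max(S_T - K, 0):
  V(3,-3) = 0.000000; V(3,-2) = 0.000000; V(3,-1) = 0.000000; V(3,+0) = 0.010000; V(3,+1) = 0.658721; V(3,+2) = 1.728282; V(3,+3) = 3.491689
Backward induction: V(k, j) = exp(-r*dt) * [p_u * V(k+1, j+1) + p_m * V(k+1, j) + p_d * V(k+1, j-1)]
  V(2,-2) = exp(-r*dt) * [p_u*0.000000 + p_m*0.000000 + p_d*0.000000] = 0.000000
  V(2,-1) = exp(-r*dt) * [p_u*0.010000 + p_m*0.000000 + p_d*0.000000] = 0.001345
  V(2,+0) = exp(-r*dt) * [p_u*0.658721 + p_m*0.010000 + p_d*0.000000] = 0.095200
  V(2,+1) = exp(-r*dt) * [p_u*1.728282 + p_m*0.658721 + p_d*0.010000] = 0.668770
  V(2,+2) = exp(-r*dt) * [p_u*3.491689 + p_m*1.728282 + p_d*0.658721] = 1.737824
  V(1,-1) = exp(-r*dt) * [p_u*0.095200 + p_m*0.001345 + p_d*0.000000] = 0.013692
  V(1,+0) = exp(-r*dt) * [p_u*0.668770 + p_m*0.095200 + p_d*0.001345] = 0.152992
  V(1,+1) = exp(-r*dt) * [p_u*1.737824 + p_m*0.668770 + p_d*0.095200] = 0.693308
  V(0,+0) = exp(-r*dt) * [p_u*0.693308 + p_m*0.152992 + p_d*0.013692] = 0.196810

Answer: Price = V(0,0) = 0.1968


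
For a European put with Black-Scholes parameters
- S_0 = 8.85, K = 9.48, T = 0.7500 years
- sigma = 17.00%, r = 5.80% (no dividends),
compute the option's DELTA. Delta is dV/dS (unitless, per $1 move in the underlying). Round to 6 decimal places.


d1 = -0.0980093328; d2 = -0.2452336515
phi(d1) = 0.3970307887; exp(-qT) = 1.0000000000; exp(-rT) = 0.9574325541
N(-d1) = 0.5390375587
Delta = -exp(-qT) * N(-d1) = -1.0000000000 * 0.5390375587 = -0.539038

Answer: Delta = -0.539038


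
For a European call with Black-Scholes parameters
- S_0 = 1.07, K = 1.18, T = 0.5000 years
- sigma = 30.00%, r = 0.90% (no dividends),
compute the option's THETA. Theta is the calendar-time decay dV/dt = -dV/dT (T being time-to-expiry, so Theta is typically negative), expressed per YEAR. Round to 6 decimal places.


Answer: Theta = -0.088732

Derivation:
d1 = -0.3340173973; d2 = -0.5461494317
phi(d1) = 0.3772970978; exp(-qT) = 1.0000000000; exp(-rT) = 0.9955101098
Theta = -S*exp(-qT)*phi(d1)*sigma/(2*sqrt(T)) - r*K*exp(-rT)*N(d2) + q*S*exp(-qT)*N(d1)
N(d1) = 0.3691832154; N(d2) = 0.2924816116; sqrt(T) = 0.7071067812
Term 1 = -1.0700 * 1.0000000000 * 0.3772970978 * 0.3000 / (2 * 0.7071067812) = -0.0856393770
Term 2 = -0.0090 * 1.1800 * 0.9955101098 * 0.2924816116 = -0.0030922084
Term 3 = 0 (no dividend yield, q = 0)
Theta = -0.0856393770 + (-0.0030922084) + (0.0000000000) = -0.088732


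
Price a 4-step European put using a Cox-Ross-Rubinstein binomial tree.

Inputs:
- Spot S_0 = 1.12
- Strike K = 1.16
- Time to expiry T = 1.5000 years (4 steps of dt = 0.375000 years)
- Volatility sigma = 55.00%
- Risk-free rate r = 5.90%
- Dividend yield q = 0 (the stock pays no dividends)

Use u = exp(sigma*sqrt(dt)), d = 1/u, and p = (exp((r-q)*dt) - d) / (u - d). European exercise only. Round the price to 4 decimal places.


dt = T/N = 0.375000
u = exp(sigma*sqrt(dt)) = 1.400466; d = 1/u = 0.714048
p = (exp((r-q)*dt) - d) / (u - d) = 0.449178
Discount per step: exp(-r*dt) = 0.978118
Stock lattice S(k, i) with i counting down-moves:
  k=0: S(0,0) = 1.1200
  k=1: S(1,0) = 1.5685; S(1,1) = 0.7997
  k=2: S(2,0) = 2.1967; S(2,1) = 1.1200; S(2,2) = 0.5710
  k=3: S(3,0) = 3.0763; S(3,1) = 1.5685; S(3,2) = 0.7997; S(3,3) = 0.4078
  k=4: S(4,0) = 4.3083; S(4,1) = 2.1967; S(4,2) = 1.1200; S(4,3) = 0.5710; S(4,4) = 0.2912
Terminal payoffs V(N, i) = max(K - S_T, 0):
  V(4,0) = 0.000000; V(4,1) = 0.000000; V(4,2) = 0.040000; V(4,3) = 0.588951; V(4,4) = 0.868842
Backward induction: V(k, i) = exp(-r*dt) * [p * V(k+1, i) + (1-p) * V(k+1, i+1)].
  V(3,0) = exp(-r*dt) * [p*0.000000 + (1-p)*0.000000] = 0.000000
  V(3,1) = exp(-r*dt) * [p*0.000000 + (1-p)*0.040000] = 0.021551
  V(3,2) = exp(-r*dt) * [p*0.040000 + (1-p)*0.588951] = 0.334883
  V(3,3) = exp(-r*dt) * [p*0.588951 + (1-p)*0.868842] = 0.726861
  V(2,0) = exp(-r*dt) * [p*0.000000 + (1-p)*0.021551] = 0.011611
  V(2,1) = exp(-r*dt) * [p*0.021551 + (1-p)*0.334883] = 0.189893
  V(2,2) = exp(-r*dt) * [p*0.334883 + (1-p)*0.726861] = 0.538741
  V(1,0) = exp(-r*dt) * [p*0.011611 + (1-p)*0.189893] = 0.107410
  V(1,1) = exp(-r*dt) * [p*0.189893 + (1-p)*0.538741] = 0.373686
  V(0,0) = exp(-r*dt) * [p*0.107410 + (1-p)*0.373686] = 0.248521

Answer: Price = V(0,0) = 0.2485


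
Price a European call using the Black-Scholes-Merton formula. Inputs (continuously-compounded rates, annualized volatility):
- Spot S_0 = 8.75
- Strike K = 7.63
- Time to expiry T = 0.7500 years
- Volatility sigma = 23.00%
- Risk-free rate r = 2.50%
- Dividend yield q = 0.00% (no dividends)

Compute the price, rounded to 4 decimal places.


Answer: Price = 1.4613

Derivation:
d1 = (ln(S/K) + (r - q + 0.5*sigma^2) * T) / (sigma * sqrt(T)) = 0.88135458
d2 = d1 - sigma * sqrt(T) = 0.68216874
exp(-rT) = 0.98142469; exp(-qT) = 1.00000000
C = S_0 * exp(-qT) * N(d1) - K * exp(-rT) * N(d2)
N(d1) = 0.81093703; N(d2) = 0.75243387
C = 8.7500 * 1.00000000 * 0.81093703 - 7.6300 * 0.98142469 * 0.75243387 = 1.4613


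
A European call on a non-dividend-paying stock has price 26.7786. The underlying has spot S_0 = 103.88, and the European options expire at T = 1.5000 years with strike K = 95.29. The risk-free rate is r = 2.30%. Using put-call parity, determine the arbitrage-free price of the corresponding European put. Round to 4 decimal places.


Put-call parity: C - P = S_0 * exp(-qT) - K * exp(-rT).
S_0 * exp(-qT) = 103.8800 * 1.00000000 = 103.88000000
K * exp(-rT) = 95.2900 * 0.96608834 = 92.05855789
P = C - S*exp(-qT) + K*exp(-rT)
P = 26.7786 - 103.88000000 + 92.05855789 = 14.9572

Answer: Put price = 14.9572


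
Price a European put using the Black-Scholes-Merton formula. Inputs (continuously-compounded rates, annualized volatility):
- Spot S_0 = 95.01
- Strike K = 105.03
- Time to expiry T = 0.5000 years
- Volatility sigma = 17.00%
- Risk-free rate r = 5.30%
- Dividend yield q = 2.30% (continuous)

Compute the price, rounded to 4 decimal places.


d1 = (ln(S/K) + (r - q + 0.5*sigma^2) * T) / (sigma * sqrt(T)) = -0.64919785
d2 = d1 - sigma * sqrt(T) = -0.76940600
exp(-rT) = 0.97384804; exp(-qT) = 0.98856587
P = K * exp(-rT) * N(-d2) - S_0 * exp(-qT) * N(-d1)
N(-d1) = 0.74189475; N(-d2) = 0.77917384
P = 105.0300 * 0.97384804 * 0.77917384 - 95.0100 * 0.98856587 * 0.74189475 = 10.0150

Answer: Price = 10.0150


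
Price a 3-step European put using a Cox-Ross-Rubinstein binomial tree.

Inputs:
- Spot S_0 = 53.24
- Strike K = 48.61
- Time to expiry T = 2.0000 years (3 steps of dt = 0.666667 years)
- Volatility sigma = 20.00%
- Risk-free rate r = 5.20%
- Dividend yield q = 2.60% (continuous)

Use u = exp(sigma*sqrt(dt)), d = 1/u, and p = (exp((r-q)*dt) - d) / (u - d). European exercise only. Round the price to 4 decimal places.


dt = T/N = 0.666667
u = exp(sigma*sqrt(dt)) = 1.177389; d = 1/u = 0.849337
p = (exp((r-q)*dt) - d) / (u - d) = 0.512563
Discount per step: exp(-r*dt) = 0.965927
Stock lattice S(k, i) with i counting down-moves:
  k=0: S(0,0) = 53.2400
  k=1: S(1,0) = 62.6842; S(1,1) = 45.2187
  k=2: S(2,0) = 73.8037; S(2,1) = 53.2400; S(2,2) = 38.4059
  k=3: S(3,0) = 86.8956; S(3,1) = 62.6842; S(3,2) = 45.2187; S(3,3) = 32.6196
Terminal payoffs V(N, i) = max(K - S_T, 0):
  V(3,0) = 0.000000; V(3,1) = 0.000000; V(3,2) = 3.391302; V(3,3) = 15.990442
Backward induction: V(k, i) = exp(-r*dt) * [p * V(k+1, i) + (1-p) * V(k+1, i+1)].
  V(2,0) = exp(-r*dt) * [p*0.000000 + (1-p)*0.000000] = 0.000000
  V(2,1) = exp(-r*dt) * [p*0.000000 + (1-p)*3.391302] = 1.596721
  V(2,2) = exp(-r*dt) * [p*3.391302 + (1-p)*15.990442] = 9.207784
  V(1,0) = exp(-r*dt) * [p*0.000000 + (1-p)*1.596721] = 0.751782
  V(1,1) = exp(-r*dt) * [p*1.596721 + (1-p)*9.207784] = 5.125821
  V(0,0) = exp(-r*dt) * [p*0.751782 + (1-p)*5.125821] = 2.785588

Answer: Price = V(0,0) = 2.7856


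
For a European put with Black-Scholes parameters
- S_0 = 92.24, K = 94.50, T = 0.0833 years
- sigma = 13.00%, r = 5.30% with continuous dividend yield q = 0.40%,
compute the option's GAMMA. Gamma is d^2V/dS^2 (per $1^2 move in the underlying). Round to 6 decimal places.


Answer: Gamma = 0.100787

Derivation:
d1 = -0.5175969708; d2 = -0.5551172320
phi(d1) = 0.3489272451; exp(-qT) = 0.9996668555; exp(-rT) = 0.9955948313
Gamma = exp(-qT) * phi(d1) / (S * sigma * sqrt(T)) = 0.9996668555 * 0.3489272451 / (92.2400 * 0.1300 * 0.2886173938) = 0.100787


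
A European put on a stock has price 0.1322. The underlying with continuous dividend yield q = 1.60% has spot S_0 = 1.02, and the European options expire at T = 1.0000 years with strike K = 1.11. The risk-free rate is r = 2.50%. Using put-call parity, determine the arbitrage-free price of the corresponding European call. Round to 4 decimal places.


Put-call parity: C - P = S_0 * exp(-qT) - K * exp(-rT).
S_0 * exp(-qT) = 1.0200 * 0.98412732 = 1.00380987
K * exp(-rT) = 1.1100 * 0.97530991 = 1.08259400
C = P + S*exp(-qT) - K*exp(-rT)
C = 0.1322 + 1.00380987 - 1.08259400 = 0.0534

Answer: Call price = 0.0534


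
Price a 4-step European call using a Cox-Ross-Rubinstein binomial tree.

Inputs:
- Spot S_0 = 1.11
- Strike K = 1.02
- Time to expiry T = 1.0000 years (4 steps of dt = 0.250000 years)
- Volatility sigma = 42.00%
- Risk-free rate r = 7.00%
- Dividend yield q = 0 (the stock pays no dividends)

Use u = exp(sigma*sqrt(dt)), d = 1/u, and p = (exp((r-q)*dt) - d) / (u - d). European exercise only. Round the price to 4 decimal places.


dt = T/N = 0.250000
u = exp(sigma*sqrt(dt)) = 1.233678; d = 1/u = 0.810584
p = (exp((r-q)*dt) - d) / (u - d) = 0.489418
Discount per step: exp(-r*dt) = 0.982652
Stock lattice S(k, i) with i counting down-moves:
  k=0: S(0,0) = 1.1100
  k=1: S(1,0) = 1.3694; S(1,1) = 0.8997
  k=2: S(2,0) = 1.6894; S(2,1) = 1.1100; S(2,2) = 0.7293
  k=3: S(3,0) = 2.0841; S(3,1) = 1.3694; S(3,2) = 0.8997; S(3,3) = 0.5912
  k=4: S(4,0) = 2.5712; S(4,1) = 1.6894; S(4,2) = 1.1100; S(4,3) = 0.7293; S(4,4) = 0.4792
Terminal payoffs V(N, i) = max(S_T - K, 0):
  V(4,0) = 1.551167; V(4,1) = 0.669377; V(4,2) = 0.090000; V(4,3) = 0.000000; V(4,4) = 0.000000
Backward induction: V(k, i) = exp(-r*dt) * [p * V(k+1, i) + (1-p) * V(k+1, i+1)].
  V(3,0) = exp(-r*dt) * [p*1.551167 + (1-p)*0.669377] = 1.081842
  V(3,1) = exp(-r*dt) * [p*0.669377 + (1-p)*0.090000] = 0.367077
  V(3,2) = exp(-r*dt) * [p*0.090000 + (1-p)*0.000000] = 0.043284
  V(3,3) = exp(-r*dt) * [p*0.000000 + (1-p)*0.000000] = 0.000000
  V(2,0) = exp(-r*dt) * [p*1.081842 + (1-p)*0.367077] = 0.704460
  V(2,1) = exp(-r*dt) * [p*0.367077 + (1-p)*0.043284] = 0.198254
  V(2,2) = exp(-r*dt) * [p*0.043284 + (1-p)*0.000000] = 0.020816
  V(1,0) = exp(-r*dt) * [p*0.704460 + (1-p)*0.198254] = 0.438263
  V(1,1) = exp(-r*dt) * [p*0.198254 + (1-p)*0.020816] = 0.105790
  V(0,0) = exp(-r*dt) * [p*0.438263 + (1-p)*0.105790] = 0.263850

Answer: Price = V(0,0) = 0.2639


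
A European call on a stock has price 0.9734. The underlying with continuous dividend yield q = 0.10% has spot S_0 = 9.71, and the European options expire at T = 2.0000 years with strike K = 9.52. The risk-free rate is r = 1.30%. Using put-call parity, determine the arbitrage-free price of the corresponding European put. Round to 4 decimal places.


Answer: Put price = 0.5585

Derivation:
Put-call parity: C - P = S_0 * exp(-qT) - K * exp(-rT).
S_0 * exp(-qT) = 9.7100 * 0.99800200 = 9.69059941
K * exp(-rT) = 9.5200 * 0.97433509 = 9.27567005
P = C - S*exp(-qT) + K*exp(-rT)
P = 0.9734 - 9.69059941 + 9.27567005 = 0.5585


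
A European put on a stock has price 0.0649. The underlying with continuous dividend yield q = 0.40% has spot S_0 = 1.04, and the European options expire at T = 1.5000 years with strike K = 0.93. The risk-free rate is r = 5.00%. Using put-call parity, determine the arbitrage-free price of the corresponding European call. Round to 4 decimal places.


Answer: Call price = 0.2359

Derivation:
Put-call parity: C - P = S_0 * exp(-qT) - K * exp(-rT).
S_0 * exp(-qT) = 1.0400 * 0.99401796 = 1.03377868
K * exp(-rT) = 0.9300 * 0.92774349 = 0.86280144
C = P + S*exp(-qT) - K*exp(-rT)
C = 0.0649 + 1.03377868 - 0.86280144 = 0.2359


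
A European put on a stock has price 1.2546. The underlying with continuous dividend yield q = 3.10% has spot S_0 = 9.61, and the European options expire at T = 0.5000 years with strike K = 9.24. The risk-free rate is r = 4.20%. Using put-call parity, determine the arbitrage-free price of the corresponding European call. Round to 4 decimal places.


Answer: Call price = 1.6688

Derivation:
Put-call parity: C - P = S_0 * exp(-qT) - K * exp(-rT).
S_0 * exp(-qT) = 9.6100 * 0.98461951 = 9.46219346
K * exp(-rT) = 9.2400 * 0.97921896 = 9.04798323
C = P + S*exp(-qT) - K*exp(-rT)
C = 1.2546 + 9.46219346 - 9.04798323 = 1.6688


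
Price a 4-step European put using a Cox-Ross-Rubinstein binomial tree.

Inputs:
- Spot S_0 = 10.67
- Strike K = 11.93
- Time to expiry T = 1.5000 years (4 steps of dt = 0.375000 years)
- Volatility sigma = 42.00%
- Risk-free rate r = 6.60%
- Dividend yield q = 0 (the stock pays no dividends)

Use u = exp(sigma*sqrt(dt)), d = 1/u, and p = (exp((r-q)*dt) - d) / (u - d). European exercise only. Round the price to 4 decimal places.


dt = T/N = 0.375000
u = exp(sigma*sqrt(dt)) = 1.293299; d = 1/u = 0.773216
p = (exp((r-q)*dt) - d) / (u - d) = 0.484235
Discount per step: exp(-r*dt) = 0.975554
Stock lattice S(k, i) with i counting down-moves:
  k=0: S(0,0) = 10.6700
  k=1: S(1,0) = 13.7995; S(1,1) = 8.2502
  k=2: S(2,0) = 17.8469; S(2,1) = 10.6700; S(2,2) = 6.3792
  k=3: S(3,0) = 23.0814; S(3,1) = 13.7995; S(3,2) = 8.2502; S(3,3) = 4.9325
  k=4: S(4,0) = 29.8511; S(4,1) = 17.8469; S(4,2) = 10.6700; S(4,3) = 6.3792; S(4,4) = 3.8139
Terminal payoffs V(N, i) = max(K - S_T, 0):
  V(4,0) = 0.000000; V(4,1) = 0.000000; V(4,2) = 1.260000; V(4,3) = 5.550797; V(4,4) = 8.116107
Backward induction: V(k, i) = exp(-r*dt) * [p * V(k+1, i) + (1-p) * V(k+1, i+1)].
  V(3,0) = exp(-r*dt) * [p*0.000000 + (1-p)*0.000000] = 0.000000
  V(3,1) = exp(-r*dt) * [p*0.000000 + (1-p)*1.260000] = 0.633977
  V(3,2) = exp(-r*dt) * [p*1.260000 + (1-p)*5.550797] = 3.388138
  V(3,3) = exp(-r*dt) * [p*5.550797 + (1-p)*8.116107] = 6.705852
  V(2,0) = exp(-r*dt) * [p*0.000000 + (1-p)*0.633977] = 0.318989
  V(2,1) = exp(-r*dt) * [p*0.633977 + (1-p)*3.388138] = 2.004252
  V(2,2) = exp(-r*dt) * [p*3.388138 + (1-p)*6.705852] = 4.974639
  V(1,0) = exp(-r*dt) * [p*0.318989 + (1-p)*2.004252] = 1.159141
  V(1,1) = exp(-r*dt) * [p*2.004252 + (1-p)*4.974639] = 3.449824
  V(0,0) = exp(-r*dt) * [p*1.159141 + (1-p)*3.449824] = 2.283376

Answer: Price = V(0,0) = 2.2834


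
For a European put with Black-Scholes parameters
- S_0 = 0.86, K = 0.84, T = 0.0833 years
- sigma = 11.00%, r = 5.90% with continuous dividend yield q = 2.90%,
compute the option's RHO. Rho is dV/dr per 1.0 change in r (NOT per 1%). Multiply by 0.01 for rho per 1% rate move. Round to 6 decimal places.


Answer: Rho = -0.014671

Derivation:
d1 = 0.8357545312; d2 = 0.8040066179
phi(d1) = 0.2813428205; exp(-qT) = 0.9975872155; exp(-rT) = 0.9950973574
N(-d2) = 0.2106965765
Rho = -K*T*exp(-rT)*N(-d2) = -0.8400 * 0.0833 * 0.9950973574 * 0.2106965765 = -0.014671


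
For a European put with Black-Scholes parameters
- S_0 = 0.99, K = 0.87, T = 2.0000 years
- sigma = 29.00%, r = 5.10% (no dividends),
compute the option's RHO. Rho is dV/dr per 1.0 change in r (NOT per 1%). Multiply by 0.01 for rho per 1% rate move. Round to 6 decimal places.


d1 = 0.7688243570; d2 = 0.3587024239
phi(d1) = 0.2968631624; exp(-qT) = 1.0000000000; exp(-rT) = 0.9030295517
N(-d2) = 0.3599088575
Rho = -K*T*exp(-rT)*N(-d2) = -0.8700 * 2.0000 * 0.9030295517 * 0.3599088575 = -0.565515

Answer: Rho = -0.565515


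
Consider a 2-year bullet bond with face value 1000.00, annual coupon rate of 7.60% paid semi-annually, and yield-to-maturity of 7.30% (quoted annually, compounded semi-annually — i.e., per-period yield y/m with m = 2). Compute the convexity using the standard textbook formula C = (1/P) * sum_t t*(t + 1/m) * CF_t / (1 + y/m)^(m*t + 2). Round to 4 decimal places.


Coupon per period c = face * coupon_rate / m = 38.000000
Periods per year m = 2; per-period yield y/m = 0.036500
Number of cashflows N = 4
Cashflows (t years, CF_t, discount factor 1/(1+y/m)^(m*t), PV):
  t = 0.5000: CF_t = 38.000000, DF = 0.964785, PV = 36.661843
  t = 1.0000: CF_t = 38.000000, DF = 0.930811, PV = 35.370808
  t = 1.5000: CF_t = 38.000000, DF = 0.898033, PV = 34.125237
  t = 2.0000: CF_t = 1038.000000, DF = 0.866409, PV = 899.332168
Price P = sum_t PV_t = 1005.490056
Convexity numerator sum_t t*(t + 1/m) * CF_t / (1+y/m)^(m*t + 2):
  t = 0.5000: term = 17.062619
  t = 1.0000: term = 49.385292
  t = 1.5000: term = 95.292412
  t = 2.0000: term = 4185.540217
Convexity = (1/P) * sum = 4347.280540 / 1005.490056 = 4.323544

Answer: Convexity = 4.3235


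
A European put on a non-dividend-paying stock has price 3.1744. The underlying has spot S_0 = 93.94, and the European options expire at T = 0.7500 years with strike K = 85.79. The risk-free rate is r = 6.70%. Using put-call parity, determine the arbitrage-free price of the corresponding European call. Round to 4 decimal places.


Answer: Call price = 15.5288

Derivation:
Put-call parity: C - P = S_0 * exp(-qT) - K * exp(-rT).
S_0 * exp(-qT) = 93.9400 * 1.00000000 = 93.94000000
K * exp(-rT) = 85.7900 * 0.95099165 = 81.58557338
C = P + S*exp(-qT) - K*exp(-rT)
C = 3.1744 + 93.94000000 - 81.58557338 = 15.5288


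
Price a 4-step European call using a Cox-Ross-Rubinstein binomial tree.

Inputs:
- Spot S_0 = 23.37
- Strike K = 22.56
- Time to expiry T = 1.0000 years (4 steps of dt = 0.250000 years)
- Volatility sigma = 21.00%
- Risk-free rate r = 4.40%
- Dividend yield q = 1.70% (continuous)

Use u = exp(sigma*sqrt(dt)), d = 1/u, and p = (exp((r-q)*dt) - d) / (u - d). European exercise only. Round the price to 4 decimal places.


Answer: Price = V(0,0) = 2.6425

Derivation:
dt = T/N = 0.250000
u = exp(sigma*sqrt(dt)) = 1.110711; d = 1/u = 0.900325
p = (exp((r-q)*dt) - d) / (u - d) = 0.505966
Discount per step: exp(-r*dt) = 0.989060
Stock lattice S(k, i) with i counting down-moves:
  k=0: S(0,0) = 23.3700
  k=1: S(1,0) = 25.9573; S(1,1) = 21.0406
  k=2: S(2,0) = 28.8311; S(2,1) = 23.3700; S(2,2) = 18.9434
  k=3: S(3,0) = 32.0230; S(3,1) = 25.9573; S(3,2) = 21.0406; S(3,3) = 17.0552
  k=4: S(4,0) = 35.5682; S(4,1) = 28.8311; S(4,2) = 23.3700; S(4,3) = 18.9434; S(4,4) = 15.3552
Terminal payoffs V(N, i) = max(S_T - K, 0):
  V(4,0) = 13.008242; V(4,1) = 6.271056; V(4,2) = 0.810000; V(4,3) = 0.000000; V(4,4) = 0.000000
Backward induction: V(k, i) = exp(-r*dt) * [p * V(k+1, i) + (1-p) * V(k+1, i+1)].
  V(3,0) = exp(-r*dt) * [p*13.008242 + (1-p)*6.271056] = 9.573951
  V(3,1) = exp(-r*dt) * [p*6.271056 + (1-p)*0.810000] = 3.534023
  V(3,2) = exp(-r*dt) * [p*0.810000 + (1-p)*0.000000] = 0.405349
  V(3,3) = exp(-r*dt) * [p*0.000000 + (1-p)*0.000000] = 0.000000
  V(2,0) = exp(-r*dt) * [p*9.573951 + (1-p)*3.534023] = 6.517931
  V(2,1) = exp(-r*dt) * [p*3.534023 + (1-p)*0.405349] = 1.966601
  V(2,2) = exp(-r*dt) * [p*0.405349 + (1-p)*0.000000] = 0.202850
  V(1,0) = exp(-r*dt) * [p*6.517931 + (1-p)*1.966601] = 4.222715
  V(1,1) = exp(-r*dt) * [p*1.966601 + (1-p)*0.202850] = 1.083267
  V(0,0) = exp(-r*dt) * [p*4.222715 + (1-p)*1.083267] = 2.642495


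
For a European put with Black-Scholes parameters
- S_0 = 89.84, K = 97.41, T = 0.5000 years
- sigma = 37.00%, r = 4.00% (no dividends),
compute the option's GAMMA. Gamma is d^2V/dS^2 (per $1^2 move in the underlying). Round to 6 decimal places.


Answer: Gamma = 0.016885

Derivation:
d1 = -0.1019516661; d2 = -0.3635811752
phi(d1) = 0.3968743273; exp(-qT) = 1.0000000000; exp(-rT) = 0.9801986733
Gamma = exp(-qT) * phi(d1) / (S * sigma * sqrt(T)) = 1.0000000000 * 0.3968743273 / (89.8400 * 0.3700 * 0.7071067812) = 0.016885


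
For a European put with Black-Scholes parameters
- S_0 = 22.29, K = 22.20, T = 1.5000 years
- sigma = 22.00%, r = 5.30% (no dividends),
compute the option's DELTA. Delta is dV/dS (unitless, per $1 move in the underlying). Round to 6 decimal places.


Answer: Delta = -0.328236

Derivation:
d1 = 0.4447896987; d2 = 0.1753458270
phi(d1) = 0.3613683534; exp(-qT) = 1.0000000000; exp(-rT) = 0.9235780200
N(-d1) = 0.3282358697
Delta = -exp(-qT) * N(-d1) = -1.0000000000 * 0.3282358697 = -0.328236


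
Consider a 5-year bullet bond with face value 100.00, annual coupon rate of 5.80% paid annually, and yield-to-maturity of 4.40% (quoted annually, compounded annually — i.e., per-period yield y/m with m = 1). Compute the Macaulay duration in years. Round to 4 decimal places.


Coupon per period c = face * coupon_rate / m = 5.800000
Periods per year m = 1; per-period yield y/m = 0.044000
Number of cashflows N = 5
Cashflows (t years, CF_t, discount factor 1/(1+y/m)^(m*t), PV):
  t = 1.0000: CF_t = 5.800000, DF = 0.957854, PV = 5.555556
  t = 2.0000: CF_t = 5.800000, DF = 0.917485, PV = 5.321413
  t = 3.0000: CF_t = 5.800000, DF = 0.878817, PV = 5.097139
  t = 4.0000: CF_t = 5.800000, DF = 0.841779, PV = 4.882317
  t = 5.0000: CF_t = 105.800000, DF = 0.806302, PV = 85.306706
Price P = sum_t PV_t = 106.163132
Macaulay numerator sum_t t * PV_t:
  t * PV_t at t = 1.0000: 5.555556
  t * PV_t at t = 2.0000: 10.642827
  t * PV_t at t = 3.0000: 15.291418
  t * PV_t at t = 4.0000: 19.529269
  t * PV_t at t = 5.0000: 426.533532
Macaulay duration D = (sum_t t * PV_t) / P = 477.552601 / 106.163132 = 4.498290

Answer: Macaulay duration = 4.4983 years
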